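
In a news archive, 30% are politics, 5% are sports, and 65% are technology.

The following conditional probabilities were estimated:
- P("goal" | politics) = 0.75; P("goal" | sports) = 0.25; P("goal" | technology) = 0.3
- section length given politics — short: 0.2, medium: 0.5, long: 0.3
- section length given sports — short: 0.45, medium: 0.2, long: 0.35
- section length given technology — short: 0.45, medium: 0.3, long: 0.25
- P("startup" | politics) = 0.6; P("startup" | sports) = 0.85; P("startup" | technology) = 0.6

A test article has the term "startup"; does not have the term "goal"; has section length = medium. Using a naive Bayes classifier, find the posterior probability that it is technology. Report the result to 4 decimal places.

politics: 0.3 × (1−0.75) × 0.5 × 0.6 = 0.0225
sports: 0.05 × (1−0.25) × 0.2 × 0.85 = 0.006375
technology: 0.65 × (1−0.3) × 0.3 × 0.6 = 0.0819
P(technology | x) = 0.0819 / 0.110775 ≈ 0.7393

0.7393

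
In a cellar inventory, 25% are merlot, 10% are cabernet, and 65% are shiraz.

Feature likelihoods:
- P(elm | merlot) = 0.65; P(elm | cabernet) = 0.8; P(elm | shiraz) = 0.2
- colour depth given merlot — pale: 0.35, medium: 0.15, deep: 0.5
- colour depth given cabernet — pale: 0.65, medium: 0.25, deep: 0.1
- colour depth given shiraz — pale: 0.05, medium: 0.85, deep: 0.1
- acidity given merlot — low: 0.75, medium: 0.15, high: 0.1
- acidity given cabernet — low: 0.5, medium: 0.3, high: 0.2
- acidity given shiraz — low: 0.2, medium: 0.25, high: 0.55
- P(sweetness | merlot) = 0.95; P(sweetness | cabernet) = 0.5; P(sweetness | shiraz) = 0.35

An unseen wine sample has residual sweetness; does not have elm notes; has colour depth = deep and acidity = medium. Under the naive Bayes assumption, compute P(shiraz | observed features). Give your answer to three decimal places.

0.410

merlot: 0.25 × (1−0.65) × 0.5 × 0.15 × 0.95 = 0.006234375
cabernet: 0.1 × (1−0.8) × 0.1 × 0.3 × 0.5 = 0.0003
shiraz: 0.65 × (1−0.2) × 0.1 × 0.25 × 0.35 = 0.00455
P(shiraz | x) = 0.00455 / 0.011084375 ≈ 0.410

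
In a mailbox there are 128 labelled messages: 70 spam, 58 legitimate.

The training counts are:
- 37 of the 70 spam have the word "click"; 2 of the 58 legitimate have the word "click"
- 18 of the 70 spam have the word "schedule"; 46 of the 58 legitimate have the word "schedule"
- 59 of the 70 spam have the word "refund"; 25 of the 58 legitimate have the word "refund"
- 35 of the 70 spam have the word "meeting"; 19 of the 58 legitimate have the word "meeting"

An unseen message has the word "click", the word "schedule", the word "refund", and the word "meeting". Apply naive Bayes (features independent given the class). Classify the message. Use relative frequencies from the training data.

spam

spam: (70/128) × (37/70) × (18/70) × (59/70) × (35/70) ≈ 0.0313249
legitimate: (58/128) × (2/58) × (46/58) × (25/58) × (19/58) ≈ 0.0017498
Highest score → spam.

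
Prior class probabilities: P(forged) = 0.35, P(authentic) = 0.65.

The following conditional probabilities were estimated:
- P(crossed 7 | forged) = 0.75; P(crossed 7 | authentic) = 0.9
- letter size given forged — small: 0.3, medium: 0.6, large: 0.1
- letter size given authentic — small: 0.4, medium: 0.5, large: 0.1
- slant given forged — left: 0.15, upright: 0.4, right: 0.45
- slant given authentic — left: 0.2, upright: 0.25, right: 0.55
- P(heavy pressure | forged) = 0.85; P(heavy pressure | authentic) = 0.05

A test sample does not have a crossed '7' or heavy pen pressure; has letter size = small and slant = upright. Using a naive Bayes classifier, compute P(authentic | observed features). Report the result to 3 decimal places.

forged: 0.35 × (1−0.75) × 0.3 × 0.4 × (1−0.85) = 0.001575
authentic: 0.65 × (1−0.9) × 0.4 × 0.25 × (1−0.05) = 0.006175
P(authentic | x) = 0.006175 / 0.00775 ≈ 0.797

0.797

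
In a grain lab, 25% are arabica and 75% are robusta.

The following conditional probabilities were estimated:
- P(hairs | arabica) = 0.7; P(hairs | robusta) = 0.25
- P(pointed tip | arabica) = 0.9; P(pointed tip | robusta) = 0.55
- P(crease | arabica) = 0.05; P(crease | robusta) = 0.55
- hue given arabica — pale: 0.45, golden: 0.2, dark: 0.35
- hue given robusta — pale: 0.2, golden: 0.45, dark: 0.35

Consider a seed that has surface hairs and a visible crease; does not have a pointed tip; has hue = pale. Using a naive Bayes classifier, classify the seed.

robusta

arabica: 0.25 × 0.7 × (1−0.9) × 0.05 × 0.45 = 0.00039375
robusta: 0.75 × 0.25 × (1−0.55) × 0.55 × 0.2 = 0.00928125
Highest score → robusta.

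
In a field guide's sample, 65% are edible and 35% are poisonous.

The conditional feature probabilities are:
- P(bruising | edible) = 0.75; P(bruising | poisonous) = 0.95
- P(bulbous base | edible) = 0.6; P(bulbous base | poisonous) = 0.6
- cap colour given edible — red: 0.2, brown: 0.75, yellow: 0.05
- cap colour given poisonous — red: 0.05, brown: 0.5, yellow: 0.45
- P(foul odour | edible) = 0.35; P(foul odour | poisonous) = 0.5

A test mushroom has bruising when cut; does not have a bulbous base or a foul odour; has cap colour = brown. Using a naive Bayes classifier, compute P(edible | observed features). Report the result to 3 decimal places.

0.741

edible: 0.65 × 0.75 × (1−0.6) × 0.75 × (1−0.35) = 0.0950625
poisonous: 0.35 × 0.95 × (1−0.6) × 0.5 × (1−0.5) = 0.03325
P(edible | x) = 0.0950625 / 0.1283125 ≈ 0.741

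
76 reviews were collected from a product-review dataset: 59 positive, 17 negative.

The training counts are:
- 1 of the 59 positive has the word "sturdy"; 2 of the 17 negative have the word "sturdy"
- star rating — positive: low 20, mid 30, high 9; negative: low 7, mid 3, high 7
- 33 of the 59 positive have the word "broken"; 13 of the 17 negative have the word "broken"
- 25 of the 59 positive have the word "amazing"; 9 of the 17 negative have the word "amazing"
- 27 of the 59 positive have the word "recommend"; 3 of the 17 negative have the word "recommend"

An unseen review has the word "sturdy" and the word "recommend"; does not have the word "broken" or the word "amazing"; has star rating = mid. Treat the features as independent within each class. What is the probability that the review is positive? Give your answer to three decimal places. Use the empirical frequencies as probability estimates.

positive: (59/76) × (1/59) × (30/59) × (26/59) × (34/59) × (27/59) ≈ 0.000777527
negative: (17/76) × (2/17) × (3/17) × (4/17) × (8/17) × (3/17) ≈ 0.000090743
P(positive | x) = 0.000777527 / 0.00086827 ≈ 0.895

0.895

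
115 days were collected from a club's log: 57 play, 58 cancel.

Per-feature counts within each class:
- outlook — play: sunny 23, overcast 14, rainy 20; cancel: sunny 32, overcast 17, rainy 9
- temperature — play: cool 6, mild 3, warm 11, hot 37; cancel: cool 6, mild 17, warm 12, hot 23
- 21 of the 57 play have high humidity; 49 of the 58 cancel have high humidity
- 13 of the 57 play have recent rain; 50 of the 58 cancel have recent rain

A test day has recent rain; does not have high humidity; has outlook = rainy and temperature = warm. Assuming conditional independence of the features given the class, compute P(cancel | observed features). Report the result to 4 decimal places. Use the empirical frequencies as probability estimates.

play: (57/115) × (20/57) × (11/57) × (36/57) × (13/57) ≈ 0.00483444
cancel: (58/115) × (9/58) × (12/58) × (9/58) × (50/58) ≈ 0.00216598
P(cancel | x) = 0.00216598 / 0.00700042 ≈ 0.3094

0.3094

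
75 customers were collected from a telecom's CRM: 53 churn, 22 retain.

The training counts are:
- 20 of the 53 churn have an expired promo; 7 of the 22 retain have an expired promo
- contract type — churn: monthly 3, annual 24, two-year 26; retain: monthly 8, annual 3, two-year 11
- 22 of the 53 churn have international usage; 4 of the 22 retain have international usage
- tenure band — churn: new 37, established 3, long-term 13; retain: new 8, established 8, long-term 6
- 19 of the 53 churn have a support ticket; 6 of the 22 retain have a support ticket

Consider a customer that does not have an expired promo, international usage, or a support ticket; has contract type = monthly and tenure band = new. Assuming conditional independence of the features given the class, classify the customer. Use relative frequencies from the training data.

retain

churn: (53/75) × (33/53) × (3/53) × (31/53) × (37/53) × (34/53) ≈ 0.00652398
retain: (22/75) × (15/22) × (8/22) × (18/22) × (8/22) × (16/22) ≈ 0.0157366
Highest score → retain.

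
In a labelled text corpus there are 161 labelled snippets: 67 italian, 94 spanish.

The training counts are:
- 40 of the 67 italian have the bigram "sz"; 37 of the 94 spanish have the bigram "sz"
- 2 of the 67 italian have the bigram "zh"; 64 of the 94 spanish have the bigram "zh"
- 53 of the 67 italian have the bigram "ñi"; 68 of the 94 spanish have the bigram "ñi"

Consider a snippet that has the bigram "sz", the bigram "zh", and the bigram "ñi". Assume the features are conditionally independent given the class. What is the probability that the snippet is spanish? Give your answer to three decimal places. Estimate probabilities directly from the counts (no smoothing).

0.951

italian: (67/161) × (40/67) × (2/67) × (53/67) ≈ 0.00586665
spanish: (94/161) × (37/94) × (64/94) × (68/94) ≈ 0.11319
P(spanish | x) = 0.11319 / 0.11905665 ≈ 0.951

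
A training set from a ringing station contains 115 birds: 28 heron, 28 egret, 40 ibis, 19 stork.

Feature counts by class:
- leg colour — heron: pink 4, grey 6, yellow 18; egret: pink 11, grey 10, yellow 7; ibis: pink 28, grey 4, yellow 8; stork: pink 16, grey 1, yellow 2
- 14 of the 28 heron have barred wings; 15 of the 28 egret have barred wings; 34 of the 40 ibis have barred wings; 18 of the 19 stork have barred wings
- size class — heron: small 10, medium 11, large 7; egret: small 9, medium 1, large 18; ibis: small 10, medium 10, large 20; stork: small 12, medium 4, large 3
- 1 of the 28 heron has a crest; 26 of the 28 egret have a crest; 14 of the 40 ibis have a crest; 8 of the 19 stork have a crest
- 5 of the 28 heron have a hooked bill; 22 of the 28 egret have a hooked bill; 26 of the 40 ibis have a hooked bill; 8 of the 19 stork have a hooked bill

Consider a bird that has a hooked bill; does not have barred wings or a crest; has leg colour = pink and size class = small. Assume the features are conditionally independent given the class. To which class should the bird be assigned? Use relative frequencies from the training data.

heron: (28/115) × (4/28) × (14/28) × (10/28) × (27/28) × (5/28) ≈ 0.00106953
egret: (28/115) × (11/28) × (13/28) × (9/28) × (2/28) × (22/28) ≈ 0.000801127
ibis: (40/115) × (28/40) × (6/40) × (10/40) × (26/40) × (26/40) ≈ 0.00385761
stork: (19/115) × (16/19) × (1/19) × (12/19) × (11/19) × (8/19) ≈ 0.00112738
Highest score → ibis.

ibis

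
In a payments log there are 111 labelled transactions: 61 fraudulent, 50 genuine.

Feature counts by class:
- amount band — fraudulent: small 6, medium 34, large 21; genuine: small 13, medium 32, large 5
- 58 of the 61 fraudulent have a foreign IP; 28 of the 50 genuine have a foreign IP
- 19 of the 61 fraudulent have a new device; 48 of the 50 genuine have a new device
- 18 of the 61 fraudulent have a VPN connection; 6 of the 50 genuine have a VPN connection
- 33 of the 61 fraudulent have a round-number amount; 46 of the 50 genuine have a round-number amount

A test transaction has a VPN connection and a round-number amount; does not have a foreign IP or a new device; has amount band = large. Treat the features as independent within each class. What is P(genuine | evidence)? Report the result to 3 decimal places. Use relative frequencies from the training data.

fraudulent: (61/111) × (21/61) × (3/61) × (42/61) × (18/61) × (33/61) ≈ 0.00102267
genuine: (50/111) × (5/50) × (22/50) × (2/50) × (6/50) × (46/50) ≈ 0.0000875243
P(genuine | x) = 0.0000875243 / 0.0011101943 ≈ 0.079

0.079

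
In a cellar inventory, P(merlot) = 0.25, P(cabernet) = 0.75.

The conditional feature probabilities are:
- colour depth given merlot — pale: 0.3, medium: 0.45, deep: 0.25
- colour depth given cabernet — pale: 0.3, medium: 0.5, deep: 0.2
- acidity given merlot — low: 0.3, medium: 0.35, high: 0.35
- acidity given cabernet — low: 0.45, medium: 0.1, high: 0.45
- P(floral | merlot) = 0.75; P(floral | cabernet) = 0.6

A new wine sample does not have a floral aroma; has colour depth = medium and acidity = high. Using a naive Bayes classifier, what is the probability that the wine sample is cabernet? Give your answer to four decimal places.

merlot: 0.25 × 0.45 × 0.35 × (1−0.75) = 0.00984375
cabernet: 0.75 × 0.5 × 0.45 × (1−0.6) = 0.0675
P(cabernet | x) = 0.0675 / 0.07734375 ≈ 0.8727

0.8727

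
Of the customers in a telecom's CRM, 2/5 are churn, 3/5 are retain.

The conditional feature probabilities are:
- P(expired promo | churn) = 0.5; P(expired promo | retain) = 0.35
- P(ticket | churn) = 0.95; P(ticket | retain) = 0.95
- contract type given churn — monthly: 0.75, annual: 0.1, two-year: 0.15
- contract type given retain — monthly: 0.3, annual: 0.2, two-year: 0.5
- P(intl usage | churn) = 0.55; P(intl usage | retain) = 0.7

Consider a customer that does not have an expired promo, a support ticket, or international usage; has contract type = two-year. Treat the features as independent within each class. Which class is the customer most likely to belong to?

retain

churn: 0.4 × (1−0.5) × (1−0.95) × 0.15 × (1−0.55) = 0.000675
retain: 0.6 × (1−0.35) × (1−0.95) × 0.5 × (1−0.7) = 0.002925
Highest score → retain.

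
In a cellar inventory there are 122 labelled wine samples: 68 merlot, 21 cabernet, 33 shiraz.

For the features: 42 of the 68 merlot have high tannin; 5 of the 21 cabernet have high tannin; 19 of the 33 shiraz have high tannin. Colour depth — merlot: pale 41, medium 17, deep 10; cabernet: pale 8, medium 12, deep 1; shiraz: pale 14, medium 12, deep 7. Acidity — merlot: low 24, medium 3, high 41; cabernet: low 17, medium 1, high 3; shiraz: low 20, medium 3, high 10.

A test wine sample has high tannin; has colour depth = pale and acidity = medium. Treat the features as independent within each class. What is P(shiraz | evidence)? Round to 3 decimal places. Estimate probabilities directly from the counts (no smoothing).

0.378

merlot: (68/122) × (42/68) × (41/68) × (3/68) ≈ 0.0091575
cabernet: (21/122) × (5/21) × (8/21) × (1/21) ≈ 0.000743467
shiraz: (33/122) × (19/33) × (14/33) × (3/33) ≈ 0.00600641
P(shiraz | x) = 0.00600641 / 0.015907377 ≈ 0.378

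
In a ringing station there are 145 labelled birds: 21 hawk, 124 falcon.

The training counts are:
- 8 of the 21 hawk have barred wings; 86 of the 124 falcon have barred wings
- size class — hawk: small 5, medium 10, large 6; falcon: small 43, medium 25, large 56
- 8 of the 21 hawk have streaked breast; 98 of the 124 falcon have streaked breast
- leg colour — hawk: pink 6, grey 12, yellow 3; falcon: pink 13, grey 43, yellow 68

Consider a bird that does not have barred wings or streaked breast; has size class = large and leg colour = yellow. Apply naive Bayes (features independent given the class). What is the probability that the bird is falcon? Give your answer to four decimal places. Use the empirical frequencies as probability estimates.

hawk: (21/145) × (13/21) × (6/21) × (13/21) × (3/21) ≈ 0.00226534
falcon: (124/145) × (38/124) × (56/124) × (26/124) × (68/124) ≈ 0.0136088
P(falcon | x) = 0.0136088 / 0.01587414 ≈ 0.8573

0.8573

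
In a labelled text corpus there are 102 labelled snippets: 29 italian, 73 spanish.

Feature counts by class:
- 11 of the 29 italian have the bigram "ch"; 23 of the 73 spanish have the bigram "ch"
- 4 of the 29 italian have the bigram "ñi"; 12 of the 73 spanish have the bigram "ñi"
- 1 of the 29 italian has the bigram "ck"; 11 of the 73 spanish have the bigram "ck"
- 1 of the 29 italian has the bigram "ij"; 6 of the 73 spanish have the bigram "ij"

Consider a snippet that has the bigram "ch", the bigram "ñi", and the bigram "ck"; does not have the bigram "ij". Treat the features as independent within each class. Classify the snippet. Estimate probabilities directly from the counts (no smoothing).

italian: (29/102) × (11/29) × (4/29) × (1/29) × (28/29) ≈ 0.000495241
spanish: (73/102) × (23/73) × (12/73) × (11/73) × (67/73) ≈ 0.00512634
Highest score → spanish.

spanish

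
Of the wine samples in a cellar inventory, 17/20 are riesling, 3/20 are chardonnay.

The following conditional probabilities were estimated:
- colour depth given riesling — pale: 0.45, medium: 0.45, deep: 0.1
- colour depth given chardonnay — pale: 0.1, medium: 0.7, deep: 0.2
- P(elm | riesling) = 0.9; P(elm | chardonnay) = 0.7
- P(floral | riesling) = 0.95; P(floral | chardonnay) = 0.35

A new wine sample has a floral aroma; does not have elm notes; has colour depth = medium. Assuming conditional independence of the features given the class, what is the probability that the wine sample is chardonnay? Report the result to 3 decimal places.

0.233

riesling: 0.85 × 0.45 × (1−0.9) × 0.95 = 0.0363375
chardonnay: 0.15 × 0.7 × (1−0.7) × 0.35 = 0.011025
P(chardonnay | x) = 0.011025 / 0.0473625 ≈ 0.233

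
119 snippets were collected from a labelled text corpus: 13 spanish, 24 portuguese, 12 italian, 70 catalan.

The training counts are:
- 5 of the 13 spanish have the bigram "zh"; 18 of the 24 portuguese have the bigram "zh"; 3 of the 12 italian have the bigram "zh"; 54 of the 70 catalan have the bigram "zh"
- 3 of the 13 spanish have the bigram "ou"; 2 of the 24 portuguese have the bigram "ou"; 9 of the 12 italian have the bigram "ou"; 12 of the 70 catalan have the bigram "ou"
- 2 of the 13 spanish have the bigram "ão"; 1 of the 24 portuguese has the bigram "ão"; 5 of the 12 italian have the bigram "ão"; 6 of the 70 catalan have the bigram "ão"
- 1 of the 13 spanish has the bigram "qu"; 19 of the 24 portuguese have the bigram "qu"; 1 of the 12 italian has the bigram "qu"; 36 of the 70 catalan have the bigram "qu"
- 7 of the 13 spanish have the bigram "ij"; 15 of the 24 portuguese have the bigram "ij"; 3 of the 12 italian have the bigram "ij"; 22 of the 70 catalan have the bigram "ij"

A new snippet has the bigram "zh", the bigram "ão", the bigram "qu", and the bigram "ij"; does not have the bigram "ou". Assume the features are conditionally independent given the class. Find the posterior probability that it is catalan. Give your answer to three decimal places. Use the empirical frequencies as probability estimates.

0.625

spanish: (13/119) × (5/13) × (10/13) × (2/13) × (1/13) × (7/13) ≈ 0.000205958
portuguese: (24/119) × (18/24) × (22/24) × (1/24) × (19/24) × (15/24) ≈ 0.00285857
italian: (12/119) × (3/12) × (3/12) × (5/12) × (1/12) × (3/12) ≈ 0.0000547094
catalan: (70/119) × (54/70) × (58/70) × (6/70) × (36/70) × (22/70) ≈ 0.00520906
P(catalan | x) = 0.00520906 / 0.0083282974 ≈ 0.625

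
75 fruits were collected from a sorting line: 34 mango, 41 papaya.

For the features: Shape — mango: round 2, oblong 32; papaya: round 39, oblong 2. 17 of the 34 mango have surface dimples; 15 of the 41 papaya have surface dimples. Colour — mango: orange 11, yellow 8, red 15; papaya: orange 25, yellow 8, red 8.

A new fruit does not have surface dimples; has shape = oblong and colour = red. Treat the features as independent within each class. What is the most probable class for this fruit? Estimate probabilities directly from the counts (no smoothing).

mango: (34/75) × (32/34) × (17/34) × (15/34) ≈ 0.0941176
papaya: (41/75) × (2/41) × (26/41) × (8/41) ≈ 0.00329962
Highest score → mango.

mango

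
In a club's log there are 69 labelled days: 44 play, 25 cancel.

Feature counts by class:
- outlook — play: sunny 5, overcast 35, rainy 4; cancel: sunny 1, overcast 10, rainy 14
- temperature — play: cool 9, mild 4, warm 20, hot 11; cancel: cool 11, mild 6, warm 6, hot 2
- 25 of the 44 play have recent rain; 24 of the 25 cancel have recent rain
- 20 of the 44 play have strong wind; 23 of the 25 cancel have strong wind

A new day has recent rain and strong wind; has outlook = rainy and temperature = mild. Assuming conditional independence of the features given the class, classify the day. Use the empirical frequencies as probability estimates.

play: (44/69) × (4/44) × (4/44) × (25/44) × (20/44) ≈ 0.00136108
cancel: (25/69) × (14/25) × (6/25) × (24/25) × (23/25) = 0.043008
Highest score → cancel.

cancel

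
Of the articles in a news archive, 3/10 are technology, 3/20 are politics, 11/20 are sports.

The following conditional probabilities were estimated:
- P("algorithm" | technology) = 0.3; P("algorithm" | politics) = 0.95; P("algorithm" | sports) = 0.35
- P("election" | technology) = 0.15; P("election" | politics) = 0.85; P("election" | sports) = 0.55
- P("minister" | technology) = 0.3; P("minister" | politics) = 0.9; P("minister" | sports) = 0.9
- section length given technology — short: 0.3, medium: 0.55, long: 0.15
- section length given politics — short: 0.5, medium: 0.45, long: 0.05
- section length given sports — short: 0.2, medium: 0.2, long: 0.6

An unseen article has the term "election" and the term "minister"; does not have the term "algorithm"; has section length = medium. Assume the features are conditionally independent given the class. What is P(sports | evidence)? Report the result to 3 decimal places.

0.820

technology: 0.3 × (1−0.3) × 0.15 × 0.3 × 0.55 = 0.0051975
politics: 0.15 × (1−0.95) × 0.85 × 0.9 × 0.45 = 0.002581875
sports: 0.55 × (1−0.35) × 0.55 × 0.9 × 0.2 = 0.0353925
P(sports | x) = 0.0353925 / 0.043171875 ≈ 0.820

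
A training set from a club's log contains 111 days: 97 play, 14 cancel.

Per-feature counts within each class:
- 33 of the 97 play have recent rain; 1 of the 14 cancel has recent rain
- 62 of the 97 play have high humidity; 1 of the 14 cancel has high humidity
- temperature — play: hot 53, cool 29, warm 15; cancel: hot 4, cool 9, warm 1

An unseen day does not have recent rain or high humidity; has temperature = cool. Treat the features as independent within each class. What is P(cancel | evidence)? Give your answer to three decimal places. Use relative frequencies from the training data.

0.529

play: (97/111) × (64/97) × (35/97) × (29/97) ≈ 0.0621985
cancel: (14/111) × (13/14) × (13/14) × (9/14) ≈ 0.0699117
P(cancel | x) = 0.0699117 / 0.1321102 ≈ 0.529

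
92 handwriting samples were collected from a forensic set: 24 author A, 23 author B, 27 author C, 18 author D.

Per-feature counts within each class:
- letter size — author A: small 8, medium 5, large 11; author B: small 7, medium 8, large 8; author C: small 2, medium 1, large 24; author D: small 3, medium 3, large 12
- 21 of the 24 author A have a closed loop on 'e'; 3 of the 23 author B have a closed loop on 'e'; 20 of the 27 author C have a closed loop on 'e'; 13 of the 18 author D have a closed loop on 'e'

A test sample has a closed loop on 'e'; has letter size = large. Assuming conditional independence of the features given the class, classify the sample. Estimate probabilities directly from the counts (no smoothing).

author C

author A: (24/92) × (11/24) × (21/24) ≈ 0.10462
author B: (23/92) × (8/23) × (3/23) ≈ 0.0113422
author C: (27/92) × (24/27) × (20/27) ≈ 0.193237
author D: (18/92) × (12/18) × (13/18) ≈ 0.0942029
Highest score → author C.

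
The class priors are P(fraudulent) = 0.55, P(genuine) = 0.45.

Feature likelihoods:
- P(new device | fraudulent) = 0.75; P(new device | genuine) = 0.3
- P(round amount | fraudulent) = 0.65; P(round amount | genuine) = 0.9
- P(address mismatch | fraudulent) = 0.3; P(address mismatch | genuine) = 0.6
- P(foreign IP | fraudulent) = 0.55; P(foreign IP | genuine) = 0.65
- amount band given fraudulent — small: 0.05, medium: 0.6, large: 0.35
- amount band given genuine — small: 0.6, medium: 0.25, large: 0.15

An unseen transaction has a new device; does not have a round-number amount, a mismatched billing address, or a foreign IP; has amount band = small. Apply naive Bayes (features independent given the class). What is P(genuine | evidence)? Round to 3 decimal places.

0.333

fraudulent: 0.55 × 0.75 × (1−0.65) × (1−0.3) × (1−0.55) × 0.05 = 0.00227390625
genuine: 0.45 × 0.3 × (1−0.9) × (1−0.6) × (1−0.65) × 0.6 = 0.001134
P(genuine | x) = 0.001134 / 0.00340790625 ≈ 0.333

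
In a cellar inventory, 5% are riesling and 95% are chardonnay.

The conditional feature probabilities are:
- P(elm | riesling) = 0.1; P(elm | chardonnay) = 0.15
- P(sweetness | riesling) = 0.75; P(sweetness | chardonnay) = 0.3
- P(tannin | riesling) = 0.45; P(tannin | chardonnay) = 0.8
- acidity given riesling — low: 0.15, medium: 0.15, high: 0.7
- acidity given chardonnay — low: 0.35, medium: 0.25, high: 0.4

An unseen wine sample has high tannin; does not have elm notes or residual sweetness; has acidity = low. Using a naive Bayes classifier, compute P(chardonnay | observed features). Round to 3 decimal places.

0.995

riesling: 0.05 × (1−0.1) × (1−0.75) × 0.45 × 0.15 = 0.000759375
chardonnay: 0.95 × (1−0.15) × (1−0.3) × 0.8 × 0.35 = 0.15827
P(chardonnay | x) = 0.15827 / 0.159029375 ≈ 0.995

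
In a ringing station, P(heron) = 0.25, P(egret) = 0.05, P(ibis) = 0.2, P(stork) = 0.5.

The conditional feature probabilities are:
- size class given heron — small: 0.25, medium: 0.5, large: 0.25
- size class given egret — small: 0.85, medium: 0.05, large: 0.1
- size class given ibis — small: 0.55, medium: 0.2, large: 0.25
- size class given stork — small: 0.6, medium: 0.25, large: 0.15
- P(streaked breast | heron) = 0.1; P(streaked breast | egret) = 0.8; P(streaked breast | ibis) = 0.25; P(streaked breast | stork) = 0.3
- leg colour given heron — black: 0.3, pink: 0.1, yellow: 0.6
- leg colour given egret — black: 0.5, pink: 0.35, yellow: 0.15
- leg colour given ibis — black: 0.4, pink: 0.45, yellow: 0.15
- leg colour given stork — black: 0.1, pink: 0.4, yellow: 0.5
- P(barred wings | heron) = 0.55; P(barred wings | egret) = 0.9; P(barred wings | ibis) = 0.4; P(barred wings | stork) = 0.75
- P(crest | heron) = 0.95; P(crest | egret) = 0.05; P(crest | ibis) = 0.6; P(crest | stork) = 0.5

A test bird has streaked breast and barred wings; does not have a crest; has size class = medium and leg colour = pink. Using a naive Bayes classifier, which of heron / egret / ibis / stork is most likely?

stork

heron: 0.25 × 0.5 × 0.1 × 0.1 × 0.55 × (1−0.95) = 0.000034375
egret: 0.05 × 0.05 × 0.8 × 0.35 × 0.9 × (1−0.05) = 0.0005985
ibis: 0.2 × 0.2 × 0.25 × 0.45 × 0.4 × (1−0.6) = 0.00072
stork: 0.5 × 0.25 × 0.3 × 0.4 × 0.75 × (1−0.5) = 0.005625
Highest score → stork.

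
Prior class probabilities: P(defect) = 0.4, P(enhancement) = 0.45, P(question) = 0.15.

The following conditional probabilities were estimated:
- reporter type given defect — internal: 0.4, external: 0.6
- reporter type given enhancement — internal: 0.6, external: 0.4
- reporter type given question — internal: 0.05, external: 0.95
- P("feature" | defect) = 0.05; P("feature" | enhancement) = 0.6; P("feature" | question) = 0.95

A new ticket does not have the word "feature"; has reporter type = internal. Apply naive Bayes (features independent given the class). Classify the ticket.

defect

defect: 0.4 × 0.4 × (1−0.05) = 0.152
enhancement: 0.45 × 0.6 × (1−0.6) = 0.108
question: 0.15 × 0.05 × (1−0.95) = 0.000375
Highest score → defect.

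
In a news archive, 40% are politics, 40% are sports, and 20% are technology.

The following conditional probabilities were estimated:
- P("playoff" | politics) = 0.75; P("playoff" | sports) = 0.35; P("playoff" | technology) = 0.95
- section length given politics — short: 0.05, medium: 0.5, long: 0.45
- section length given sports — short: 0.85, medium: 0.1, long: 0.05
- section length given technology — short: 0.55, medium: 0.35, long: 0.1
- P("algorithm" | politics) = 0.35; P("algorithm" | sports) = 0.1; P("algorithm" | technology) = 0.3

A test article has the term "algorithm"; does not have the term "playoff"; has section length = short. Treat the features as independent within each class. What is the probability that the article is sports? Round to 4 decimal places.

politics: 0.4 × (1−0.75) × 0.05 × 0.35 = 0.00175
sports: 0.4 × (1−0.35) × 0.85 × 0.1 = 0.0221
technology: 0.2 × (1−0.95) × 0.55 × 0.3 = 0.00165
P(sports | x) = 0.0221 / 0.0255 ≈ 0.8667

0.8667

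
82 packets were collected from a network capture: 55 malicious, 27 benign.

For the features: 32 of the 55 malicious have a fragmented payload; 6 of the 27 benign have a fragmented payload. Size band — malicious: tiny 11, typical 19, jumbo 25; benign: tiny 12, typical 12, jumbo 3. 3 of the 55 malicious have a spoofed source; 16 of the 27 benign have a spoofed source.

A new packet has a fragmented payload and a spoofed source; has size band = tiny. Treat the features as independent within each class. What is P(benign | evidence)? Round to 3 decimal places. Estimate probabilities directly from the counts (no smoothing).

malicious: (55/82) × (32/55) × (11/55) × (3/55) ≈ 0.00425721
benign: (27/82) × (6/27) × (12/27) × (16/27) ≈ 0.0192713
P(benign | x) = 0.0192713 / 0.02352851 ≈ 0.819

0.819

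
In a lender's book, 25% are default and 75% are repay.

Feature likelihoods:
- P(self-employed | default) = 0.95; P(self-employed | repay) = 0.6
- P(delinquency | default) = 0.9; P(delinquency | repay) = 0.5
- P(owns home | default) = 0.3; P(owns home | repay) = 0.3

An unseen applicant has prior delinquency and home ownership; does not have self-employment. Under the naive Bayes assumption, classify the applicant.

default: 0.25 × (1−0.95) × 0.9 × 0.3 = 0.003375
repay: 0.75 × (1−0.6) × 0.5 × 0.3 = 0.045
Highest score → repay.

repay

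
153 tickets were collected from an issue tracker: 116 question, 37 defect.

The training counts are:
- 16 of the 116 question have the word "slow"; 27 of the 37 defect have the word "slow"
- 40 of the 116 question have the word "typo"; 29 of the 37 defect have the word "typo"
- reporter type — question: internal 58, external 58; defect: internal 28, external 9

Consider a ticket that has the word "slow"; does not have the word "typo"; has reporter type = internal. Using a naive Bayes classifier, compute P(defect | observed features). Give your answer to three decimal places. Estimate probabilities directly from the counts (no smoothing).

0.457

question: (116/153) × (16/116) × (76/116) × (58/116) ≈ 0.0342574
defect: (37/153) × (27/37) × (8/37) × (28/37) ≈ 0.0288747
P(defect | x) = 0.0288747 / 0.0631321 ≈ 0.457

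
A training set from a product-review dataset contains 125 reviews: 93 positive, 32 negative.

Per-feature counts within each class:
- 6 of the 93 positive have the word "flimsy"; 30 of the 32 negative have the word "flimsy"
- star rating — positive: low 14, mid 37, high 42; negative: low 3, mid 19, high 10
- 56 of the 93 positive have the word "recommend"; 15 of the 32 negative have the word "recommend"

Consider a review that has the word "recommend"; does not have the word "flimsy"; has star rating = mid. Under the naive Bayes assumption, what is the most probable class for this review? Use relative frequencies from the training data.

positive

positive: (93/125) × (87/93) × (37/93) × (56/93) ≈ 0.166737
negative: (32/125) × (2/32) × (19/32) × (15/32) = 0.004453125
Highest score → positive.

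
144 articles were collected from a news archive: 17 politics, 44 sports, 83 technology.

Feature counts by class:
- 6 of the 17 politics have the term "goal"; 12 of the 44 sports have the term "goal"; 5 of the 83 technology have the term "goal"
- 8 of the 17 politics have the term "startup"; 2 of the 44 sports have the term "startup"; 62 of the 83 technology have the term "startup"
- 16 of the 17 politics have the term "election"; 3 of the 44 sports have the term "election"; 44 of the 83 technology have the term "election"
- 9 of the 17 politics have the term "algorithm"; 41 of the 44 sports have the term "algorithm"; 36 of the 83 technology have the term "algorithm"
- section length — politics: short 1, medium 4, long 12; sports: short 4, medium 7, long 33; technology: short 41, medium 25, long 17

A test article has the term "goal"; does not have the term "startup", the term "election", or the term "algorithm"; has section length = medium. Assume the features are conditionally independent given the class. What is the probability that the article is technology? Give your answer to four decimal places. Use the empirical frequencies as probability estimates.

0.4263

politics: (17/144) × (6/17) × (9/17) × (1/17) × (8/17) × (4/17) ≈ 0.000143676
sports: (44/144) × (12/44) × (42/44) × (41/44) × (3/44) × (7/44) ≈ 0.000804008
technology: (83/144) × (5/83) × (21/83) × (39/83) × (47/83) × (25/83) ≈ 0.000704072
P(technology | x) = 0.000704072 / 0.001651756 ≈ 0.4263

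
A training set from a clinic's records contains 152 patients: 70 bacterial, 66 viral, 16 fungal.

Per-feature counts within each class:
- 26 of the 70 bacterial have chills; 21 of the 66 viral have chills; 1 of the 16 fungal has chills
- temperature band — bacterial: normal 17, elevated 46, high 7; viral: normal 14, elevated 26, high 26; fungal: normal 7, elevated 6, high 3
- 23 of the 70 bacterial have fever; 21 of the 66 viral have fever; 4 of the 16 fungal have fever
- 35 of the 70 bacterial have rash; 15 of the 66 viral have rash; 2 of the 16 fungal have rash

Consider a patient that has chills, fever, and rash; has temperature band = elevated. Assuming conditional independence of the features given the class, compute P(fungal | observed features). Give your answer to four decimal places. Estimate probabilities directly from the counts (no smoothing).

bacterial: (70/152) × (26/70) × (46/70) × (23/70) × (35/70) ≈ 0.0184667
viral: (66/152) × (21/66) × (26/66) × (21/66) × (15/66) ≈ 0.00393575
fungal: (16/152) × (1/16) × (6/16) × (4/16) × (2/16) ≈ 0.000077097
P(fungal | x) = 0.000077097 / 0.022479547 ≈ 0.0034

0.0034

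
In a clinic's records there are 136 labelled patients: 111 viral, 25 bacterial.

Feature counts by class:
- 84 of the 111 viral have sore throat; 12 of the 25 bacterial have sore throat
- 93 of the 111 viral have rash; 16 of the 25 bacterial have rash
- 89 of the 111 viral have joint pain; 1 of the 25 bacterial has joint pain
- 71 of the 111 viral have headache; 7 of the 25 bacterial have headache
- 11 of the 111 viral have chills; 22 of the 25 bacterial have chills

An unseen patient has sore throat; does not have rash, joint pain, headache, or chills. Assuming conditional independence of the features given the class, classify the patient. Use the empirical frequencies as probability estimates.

viral

viral: (111/136) × (84/111) × (18/111) × (22/111) × (40/111) × (100/111) ≈ 0.00644471
bacterial: (25/136) × (12/25) × (9/25) × (24/25) × (18/25) × (3/25) ≈ 0.00263469
Highest score → viral.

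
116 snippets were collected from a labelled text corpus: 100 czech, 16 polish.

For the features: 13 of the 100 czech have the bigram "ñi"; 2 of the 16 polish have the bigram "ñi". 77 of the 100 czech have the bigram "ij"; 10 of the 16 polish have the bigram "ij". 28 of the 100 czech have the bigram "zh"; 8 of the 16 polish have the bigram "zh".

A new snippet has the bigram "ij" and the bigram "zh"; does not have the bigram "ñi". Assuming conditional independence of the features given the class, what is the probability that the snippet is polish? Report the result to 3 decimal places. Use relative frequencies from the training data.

czech: (100/116) × (87/100) × (77/100) × (28/100) = 0.1617
polish: (16/116) × (14/16) × (10/16) × (8/16) ≈ 0.0377155
P(polish | x) = 0.0377155 / 0.1994155 ≈ 0.189

0.189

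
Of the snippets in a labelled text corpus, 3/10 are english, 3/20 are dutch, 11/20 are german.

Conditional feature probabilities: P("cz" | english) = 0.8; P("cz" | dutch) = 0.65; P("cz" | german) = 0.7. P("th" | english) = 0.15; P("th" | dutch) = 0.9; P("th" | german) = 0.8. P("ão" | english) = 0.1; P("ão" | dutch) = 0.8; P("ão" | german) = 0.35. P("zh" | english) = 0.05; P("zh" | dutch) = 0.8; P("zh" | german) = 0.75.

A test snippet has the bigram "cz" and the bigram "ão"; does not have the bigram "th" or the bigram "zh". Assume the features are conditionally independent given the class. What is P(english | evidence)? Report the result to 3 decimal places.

0.700

english: 0.3 × 0.8 × (1−0.15) × 0.1 × (1−0.05) = 0.01938
dutch: 0.15 × 0.65 × (1−0.9) × 0.8 × (1−0.8) = 0.00156
german: 0.55 × 0.7 × (1−0.8) × 0.35 × (1−0.75) = 0.0067375
P(english | x) = 0.01938 / 0.0276775 ≈ 0.700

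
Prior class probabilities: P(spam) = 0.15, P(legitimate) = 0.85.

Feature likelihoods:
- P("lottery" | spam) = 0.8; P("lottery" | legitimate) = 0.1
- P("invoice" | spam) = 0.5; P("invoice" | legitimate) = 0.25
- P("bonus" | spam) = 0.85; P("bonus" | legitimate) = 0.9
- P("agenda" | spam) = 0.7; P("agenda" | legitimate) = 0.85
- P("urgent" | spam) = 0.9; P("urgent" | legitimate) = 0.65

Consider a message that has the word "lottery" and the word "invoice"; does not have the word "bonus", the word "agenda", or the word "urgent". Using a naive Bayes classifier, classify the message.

spam: 0.15 × 0.8 × 0.5 × (1−0.85) × (1−0.7) × (1−0.9) = 0.00027
legitimate: 0.85 × 0.1 × 0.25 × (1−0.9) × (1−0.85) × (1−0.65) = 0.0001115625
Highest score → spam.

spam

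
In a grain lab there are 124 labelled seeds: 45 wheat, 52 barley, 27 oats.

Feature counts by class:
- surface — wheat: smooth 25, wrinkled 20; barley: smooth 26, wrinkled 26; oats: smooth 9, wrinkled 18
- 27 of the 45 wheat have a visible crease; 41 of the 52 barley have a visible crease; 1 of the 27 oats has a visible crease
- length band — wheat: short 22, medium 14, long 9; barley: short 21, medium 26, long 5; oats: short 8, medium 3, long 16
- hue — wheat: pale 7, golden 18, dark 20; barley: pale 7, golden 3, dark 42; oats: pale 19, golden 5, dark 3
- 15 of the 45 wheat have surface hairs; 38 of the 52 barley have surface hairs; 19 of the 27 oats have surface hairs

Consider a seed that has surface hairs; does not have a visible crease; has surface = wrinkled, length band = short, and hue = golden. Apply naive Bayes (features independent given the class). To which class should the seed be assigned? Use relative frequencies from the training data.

oats

wheat: (45/124) × (20/45) × (18/45) × (22/45) × (18/45) × (15/45) ≈ 0.0042055
barley: (52/124) × (26/52) × (11/52) × (21/52) × (3/52) × (38/52) ≈ 0.000755188
oats: (27/124) × (18/27) × (26/27) × (8/27) × (5/27) × (19/27) ≈ 0.00539738
Highest score → oats.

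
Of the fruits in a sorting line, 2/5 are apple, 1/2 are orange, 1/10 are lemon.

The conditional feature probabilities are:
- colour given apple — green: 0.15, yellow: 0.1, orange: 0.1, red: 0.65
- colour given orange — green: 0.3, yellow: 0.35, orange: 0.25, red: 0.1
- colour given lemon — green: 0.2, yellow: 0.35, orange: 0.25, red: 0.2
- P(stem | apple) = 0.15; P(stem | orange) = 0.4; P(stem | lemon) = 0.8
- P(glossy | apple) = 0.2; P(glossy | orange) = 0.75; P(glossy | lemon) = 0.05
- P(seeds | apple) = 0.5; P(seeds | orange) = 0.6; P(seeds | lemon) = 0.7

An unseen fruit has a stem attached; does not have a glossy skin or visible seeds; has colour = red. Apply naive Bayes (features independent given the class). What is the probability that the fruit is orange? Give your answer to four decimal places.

0.0903

apple: 0.4 × 0.65 × 0.15 × (1−0.2) × (1−0.5) = 0.0156
orange: 0.5 × 0.1 × 0.4 × (1−0.75) × (1−0.6) = 0.002
lemon: 0.1 × 0.2 × 0.8 × (1−0.05) × (1−0.7) = 0.00456
P(orange | x) = 0.002 / 0.02216 ≈ 0.0903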